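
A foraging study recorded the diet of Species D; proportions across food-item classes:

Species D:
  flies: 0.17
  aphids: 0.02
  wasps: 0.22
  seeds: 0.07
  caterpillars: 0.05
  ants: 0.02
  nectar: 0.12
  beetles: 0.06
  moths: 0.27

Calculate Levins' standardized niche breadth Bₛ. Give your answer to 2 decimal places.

0.58

Σpᵢ² = 0.17² + 0.02² + 0.22² + 0.07² + 0.05² + 0.02² + 0.12² + 0.06² + 0.27² = 0.0289 + 0.0004 + 0.0484 + 0.0049 + 0.0025 + 0.0004 + 0.0144 + 0.0036 + 0.0729 = 0.1764
B = 1 / 0.1764 = 5.6689
Bₛ = (B − 1)/(n − 1) = (5.6689 − 1)/(9 − 1) = 4.6689/8 = 0.5836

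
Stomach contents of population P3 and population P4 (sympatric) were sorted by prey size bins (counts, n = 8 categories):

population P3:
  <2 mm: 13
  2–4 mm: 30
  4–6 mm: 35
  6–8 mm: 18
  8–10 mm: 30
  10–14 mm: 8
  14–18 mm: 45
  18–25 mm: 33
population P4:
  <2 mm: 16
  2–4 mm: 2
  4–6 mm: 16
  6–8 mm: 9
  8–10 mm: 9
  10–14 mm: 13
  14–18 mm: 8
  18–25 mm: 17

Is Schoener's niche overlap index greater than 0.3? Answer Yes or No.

Proportions for population P3 (n=212): 13/212=0.0613, 30/212=0.1415, 35/212=0.1651, 18/212=0.0849, 30/212=0.1415, 8/212=0.0377, 45/212=0.2123, 33/212=0.1557
Proportions for population P4 (n=90): 16/90=0.1778, 2/90=0.0222, 16/90=0.1778, 9/90=0.1000, 9/90=0.1000, 13/90=0.1444, 8/90=0.0889, 17/90=0.1889
Σ|p₁ᵢ − p₂ᵢ| = 0.1165 + 0.1193 + 0.0127 + 0.0151 + 0.0415 + 0.1067 + 0.1234 + 0.0332 = 0.5684
D = 1 − ½ × 0.5684 = 1 − 0.28420 = 0.71580
D = 0.71580 > 0.3 → Yes.

Yes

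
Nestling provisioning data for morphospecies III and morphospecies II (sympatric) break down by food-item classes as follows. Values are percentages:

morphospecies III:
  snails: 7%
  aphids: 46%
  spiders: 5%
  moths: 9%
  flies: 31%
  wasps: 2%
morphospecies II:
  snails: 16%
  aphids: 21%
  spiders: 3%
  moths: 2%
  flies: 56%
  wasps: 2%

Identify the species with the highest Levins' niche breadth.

morphospecies III

Convert percentages to proportions (divide by 100).
Σp_IIIᵢ² = 0.07² + 0.46² + 0.05² + 0.09² + 0.31² + 0.02² = 0.0049 + 0.2116 + 0.0025 + 0.0081 + 0.0961 + 0.0004 = 0.3236
B_III = 1 / 0.3236 = 3.0902
Σp_IIᵢ² = 0.16² + 0.21² + 0.03² + 0.02² + 0.56² + 0.02² = 0.0256 + 0.0441 + 0.0009 + 0.0004 + 0.3136 + 0.0004 = 0.3850
B_II = 1 / 0.3850 = 2.5974
Highest B → broadest niche (most generalist): morphospecies III (B = 3.09).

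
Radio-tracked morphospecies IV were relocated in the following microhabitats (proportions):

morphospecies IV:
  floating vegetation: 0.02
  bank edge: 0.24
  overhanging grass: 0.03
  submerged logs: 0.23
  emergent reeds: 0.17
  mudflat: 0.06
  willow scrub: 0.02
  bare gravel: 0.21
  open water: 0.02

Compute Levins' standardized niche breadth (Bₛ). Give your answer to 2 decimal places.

Σpᵢ² = 0.02² + 0.24² + 0.03² + 0.23² + 0.17² + 0.06² + 0.02² + 0.21² + 0.02² = 0.0004 + 0.0576 + 0.0009 + 0.0529 + 0.0289 + 0.0036 + 0.0004 + 0.0441 + 0.0004 = 0.1892
B = 1 / 0.1892 = 5.2854
Bₛ = (B − 1)/(n − 1) = (5.2854 − 1)/(9 − 1) = 4.2854/8 = 0.5357

0.54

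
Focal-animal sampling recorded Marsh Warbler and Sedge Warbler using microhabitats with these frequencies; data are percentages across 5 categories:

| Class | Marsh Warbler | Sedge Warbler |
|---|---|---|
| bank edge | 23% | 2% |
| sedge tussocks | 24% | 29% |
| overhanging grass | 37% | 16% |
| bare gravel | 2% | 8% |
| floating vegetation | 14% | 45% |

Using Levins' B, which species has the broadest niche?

Marsh Warbler

Convert percentages to proportions (divide by 100).
Σp_Marsᵢ² = 0.23² + 0.24² + 0.37² + 0.02² + 0.14² = 0.0529 + 0.0576 + 0.1369 + 0.0004 + 0.0196 = 0.2674
B_Mars = 1 / 0.2674 = 3.7397
Σp_Sedgᵢ² = 0.02² + 0.29² + 0.16² + 0.08² + 0.45² = 0.0004 + 0.0841 + 0.0256 + 0.0064 + 0.2025 = 0.3190
B_Sedg = 1 / 0.3190 = 3.1348
Highest B → broadest niche (most generalist): Marsh Warbler (B = 3.74).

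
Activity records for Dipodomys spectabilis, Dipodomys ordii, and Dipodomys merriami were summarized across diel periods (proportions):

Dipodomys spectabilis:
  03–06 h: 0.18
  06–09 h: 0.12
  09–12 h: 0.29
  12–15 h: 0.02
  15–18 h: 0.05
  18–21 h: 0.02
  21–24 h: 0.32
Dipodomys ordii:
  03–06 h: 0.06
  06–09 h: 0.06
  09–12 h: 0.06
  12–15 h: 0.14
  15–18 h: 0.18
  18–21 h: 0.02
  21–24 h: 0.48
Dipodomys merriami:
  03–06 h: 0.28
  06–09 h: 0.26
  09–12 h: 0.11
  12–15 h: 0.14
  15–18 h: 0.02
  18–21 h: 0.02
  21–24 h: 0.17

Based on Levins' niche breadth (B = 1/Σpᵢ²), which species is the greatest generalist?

Dipodomys merriami

Σp_specᵢ² = 0.18² + 0.12² + 0.29² + 0.02² + 0.05² + 0.02² + 0.32² = 0.0324 + 0.0144 + 0.0841 + 0.0004 + 0.0025 + 0.0004 + 0.1024 = 0.2366
B_spec = 1 / 0.2366 = 4.2265
Σp_ordiᵢ² = 0.06² + 0.06² + 0.06² + 0.14² + 0.18² + 0.02² + 0.48² = 0.0036 + 0.0036 + 0.0036 + 0.0196 + 0.0324 + 0.0004 + 0.2304 = 0.2936
B_ordi = 1 / 0.2936 = 3.4060
Σp_merrᵢ² = 0.28² + 0.26² + 0.11² + 0.14² + 0.02² + 0.02² + 0.17² = 0.0784 + 0.0676 + 0.0121 + 0.0196 + 0.0004 + 0.0004 + 0.0289 = 0.2074
B_merr = 1 / 0.2074 = 4.8216
Highest B → broadest niche (most generalist): Dipodomys merriami (B = 4.82).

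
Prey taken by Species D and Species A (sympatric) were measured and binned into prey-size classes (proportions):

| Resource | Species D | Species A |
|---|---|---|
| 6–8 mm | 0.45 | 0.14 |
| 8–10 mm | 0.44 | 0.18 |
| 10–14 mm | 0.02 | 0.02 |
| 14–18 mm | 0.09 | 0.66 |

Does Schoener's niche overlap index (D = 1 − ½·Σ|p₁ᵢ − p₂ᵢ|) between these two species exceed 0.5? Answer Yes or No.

Σ|p₁ᵢ − p₂ᵢ| = 0.31 + 0.26 + 0.00 + 0.57 = 1.14
D = 1 − ½ × 1.14 = 1 − 0.570 = 0.4300
D = 0.4300 < 0.5 → No.

No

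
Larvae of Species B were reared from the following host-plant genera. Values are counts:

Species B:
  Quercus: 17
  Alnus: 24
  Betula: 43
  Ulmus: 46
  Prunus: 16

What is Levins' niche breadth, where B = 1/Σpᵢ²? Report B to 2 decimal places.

Proportions for Species B (n=146): 17/146=0.1164, 24/146=0.1644, 43/146=0.2945, 46/146=0.3151, 16/146=0.1096
Σpᵢ² = 0.1164² + 0.1644² + 0.2945² + 0.3151² + 0.1096² = 0.013549 + 0.027027 + 0.086730 + 0.099288 + 0.012012 = 0.238606
B = 1 / 0.238606 = 4.1910

4.19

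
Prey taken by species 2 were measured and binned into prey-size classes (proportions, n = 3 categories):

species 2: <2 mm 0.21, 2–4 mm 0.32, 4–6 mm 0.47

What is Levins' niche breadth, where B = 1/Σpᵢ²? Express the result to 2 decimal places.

Σpᵢ² = 0.21² + 0.32² + 0.47² = 0.0441 + 0.1024 + 0.2209 = 0.3674
B = 1 / 0.3674 = 2.7218

2.72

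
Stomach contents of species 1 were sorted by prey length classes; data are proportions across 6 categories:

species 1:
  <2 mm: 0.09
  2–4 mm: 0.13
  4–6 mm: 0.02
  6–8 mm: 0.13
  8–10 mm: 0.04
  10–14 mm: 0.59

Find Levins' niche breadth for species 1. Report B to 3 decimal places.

2.551

Σpᵢ² = 0.09² + 0.13² + 0.02² + 0.13² + 0.04² + 0.59² = 0.0081 + 0.0169 + 0.0004 + 0.0169 + 0.0016 + 0.3481 = 0.3920
B = 1 / 0.3920 = 2.55102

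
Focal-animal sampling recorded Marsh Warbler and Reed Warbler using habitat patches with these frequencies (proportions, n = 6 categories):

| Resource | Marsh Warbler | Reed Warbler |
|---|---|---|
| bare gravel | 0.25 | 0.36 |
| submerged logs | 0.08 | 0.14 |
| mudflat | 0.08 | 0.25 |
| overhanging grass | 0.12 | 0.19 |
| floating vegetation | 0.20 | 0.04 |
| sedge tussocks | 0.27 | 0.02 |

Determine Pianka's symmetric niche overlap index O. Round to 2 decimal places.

Σ p₁ᵢp₂ᵢ = 0.0900 + 0.0112 + 0.0200 + 0.0228 + 0.0080 + 0.0054 = 0.1574
Σp_1ᵢ² = 0.25² + 0.08² + 0.08² + 0.12² + 0.20² + 0.27² = 0.0625 + 0.0064 + 0.0064 + 0.0144 + 0.0400 + 0.0729 = 0.2026
Σp_2ᵢ² = 0.36² + 0.14² + 0.25² + 0.19² + 0.04² + 0.02² = 0.1296 + 0.0196 + 0.0625 + 0.0361 + 0.0016 + 0.0004 = 0.2498
O = 0.1574 / √(0.2026 × 0.2498) = 0.1574 / 0.22497 = 0.6996

0.70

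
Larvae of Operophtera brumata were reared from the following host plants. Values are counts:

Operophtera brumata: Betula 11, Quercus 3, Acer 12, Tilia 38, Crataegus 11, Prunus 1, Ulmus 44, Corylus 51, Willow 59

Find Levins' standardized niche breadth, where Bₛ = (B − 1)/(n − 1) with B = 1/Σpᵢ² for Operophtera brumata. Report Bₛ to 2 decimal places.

Proportions for Operophtera brumata (n=230): 11/230=0.0478, 3/230=0.0130, 12/230=0.0522, 38/230=0.1652, 11/230=0.0478, 1/230=0.0043, 44/230=0.1913, 51/230=0.2217, 59/230=0.2565
Σpᵢ² = 0.0478² + 0.0130² + 0.0522² + 0.1652² + 0.0478² + 0.0043² + 0.1913² + 0.2217² + 0.2565² = 0.002285 + 0.000169 + 0.002725 + 0.027291 + 0.002285 + 0.000018 + 0.036596 + 0.049151 + 0.065792 = 0.186312
B = 1 / 0.186312 = 5.3673
Bₛ = (B − 1)/(n − 1) = (5.3673 − 1)/(9 − 1) = 4.3673/8 = 0.5459

0.55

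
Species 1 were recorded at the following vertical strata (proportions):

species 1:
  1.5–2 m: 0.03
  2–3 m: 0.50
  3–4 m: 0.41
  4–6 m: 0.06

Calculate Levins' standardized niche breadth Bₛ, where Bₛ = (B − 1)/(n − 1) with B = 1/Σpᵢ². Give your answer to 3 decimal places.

Σpᵢ² = 0.03² + 0.50² + 0.41² + 0.06² = 0.0009 + 0.2500 + 0.1681 + 0.0036 = 0.4226
B = 1 / 0.4226 = 2.36630
Bₛ = (B − 1)/(n − 1) = (2.36630 − 1)/(4 − 1) = 1.36630/3 = 0.45543

0.455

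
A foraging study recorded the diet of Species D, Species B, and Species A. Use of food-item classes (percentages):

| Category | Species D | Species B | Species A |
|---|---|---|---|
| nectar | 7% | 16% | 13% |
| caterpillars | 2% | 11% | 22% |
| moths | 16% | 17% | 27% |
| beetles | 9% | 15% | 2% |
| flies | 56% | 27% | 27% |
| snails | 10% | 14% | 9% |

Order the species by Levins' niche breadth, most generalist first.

Species B > Species A > Species D

Convert percentages to proportions (divide by 100).
Σp_Dᵢ² = 0.07² + 0.02² + 0.16² + 0.09² + 0.56² + 0.10² = 0.0049 + 0.0004 + 0.0256 + 0.0081 + 0.3136 + 0.0100 = 0.3626
B_D = 1 / 0.3626 = 2.7579
Σp_Bᵢ² = 0.16² + 0.11² + 0.17² + 0.15² + 0.27² + 0.14² = 0.0256 + 0.0121 + 0.0289 + 0.0225 + 0.0729 + 0.0196 = 0.1816
B_B = 1 / 0.1816 = 5.5066
Σp_Aᵢ² = 0.13² + 0.22² + 0.27² + 0.02² + 0.27² + 0.09² = 0.0169 + 0.0484 + 0.0729 + 0.0004 + 0.0729 + 0.0081 = 0.2196
B_A = 1 / 0.2196 = 4.5537
Ranking by B (broadest → narrowest): Species B (5.51) > Species A (4.55) > Species D (2.76)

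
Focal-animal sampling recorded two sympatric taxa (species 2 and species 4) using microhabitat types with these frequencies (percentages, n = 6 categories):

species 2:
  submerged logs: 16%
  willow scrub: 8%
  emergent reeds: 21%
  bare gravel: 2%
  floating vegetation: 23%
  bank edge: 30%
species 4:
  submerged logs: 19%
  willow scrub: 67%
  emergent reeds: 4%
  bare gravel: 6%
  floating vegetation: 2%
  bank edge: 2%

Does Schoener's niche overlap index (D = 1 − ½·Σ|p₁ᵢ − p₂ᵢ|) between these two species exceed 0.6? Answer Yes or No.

Convert percentages to proportions (divide by 100).
Σ|p₁ᵢ − p₂ᵢ| = 0.03 + 0.59 + 0.17 + 0.04 + 0.21 + 0.28 = 1.32
D = 1 − ½ × 1.32 = 1 − 0.660 = 0.3400
D = 0.3400 < 0.6 → No.

No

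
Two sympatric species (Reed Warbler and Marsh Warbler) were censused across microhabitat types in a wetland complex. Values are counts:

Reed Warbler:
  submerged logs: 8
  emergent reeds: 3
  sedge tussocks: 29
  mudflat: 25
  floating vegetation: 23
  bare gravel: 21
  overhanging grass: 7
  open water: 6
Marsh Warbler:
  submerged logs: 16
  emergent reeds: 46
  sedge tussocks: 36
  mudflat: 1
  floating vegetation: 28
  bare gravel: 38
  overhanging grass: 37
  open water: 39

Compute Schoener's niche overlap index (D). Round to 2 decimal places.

0.62

Proportions for Reed Warbler (n=122): 8/122=0.0656, 3/122=0.0246, 29/122=0.2377, 25/122=0.2049, 23/122=0.1885, 21/122=0.1721, 7/122=0.0574, 6/122=0.0492
Proportions for Marsh Warbler (n=241): 16/241=0.0664, 46/241=0.1909, 36/241=0.1494, 1/241=0.0041, 28/241=0.1162, 38/241=0.1577, 37/241=0.1535, 39/241=0.1618
Σ|p₁ᵢ − p₂ᵢ| = 0.0008 + 0.1663 + 0.0883 + 0.2008 + 0.0723 + 0.0144 + 0.0961 + 0.1126 = 0.7516
D = 1 − ½ × 0.7516 = 1 − 0.37580 = 0.62420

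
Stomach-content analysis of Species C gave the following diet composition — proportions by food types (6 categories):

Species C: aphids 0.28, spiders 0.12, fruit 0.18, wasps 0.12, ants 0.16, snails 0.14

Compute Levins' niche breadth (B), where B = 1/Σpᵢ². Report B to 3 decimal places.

Σpᵢ² = 0.28² + 0.12² + 0.18² + 0.12² + 0.16² + 0.14² = 0.0784 + 0.0144 + 0.0324 + 0.0144 + 0.0256 + 0.0196 = 0.1848
B = 1 / 0.1848 = 5.41126

5.411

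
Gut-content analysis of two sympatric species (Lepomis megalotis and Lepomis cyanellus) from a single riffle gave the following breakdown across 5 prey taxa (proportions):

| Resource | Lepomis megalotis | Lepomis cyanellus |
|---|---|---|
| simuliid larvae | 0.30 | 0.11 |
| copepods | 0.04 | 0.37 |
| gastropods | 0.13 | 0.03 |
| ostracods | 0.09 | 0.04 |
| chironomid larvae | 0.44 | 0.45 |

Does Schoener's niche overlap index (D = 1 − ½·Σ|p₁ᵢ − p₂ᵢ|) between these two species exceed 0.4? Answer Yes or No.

Yes

Σ|p₁ᵢ − p₂ᵢ| = 0.19 + 0.33 + 0.10 + 0.05 + 0.01 = 0.68
D = 1 − ½ × 0.68 = 1 − 0.340 = 0.6600
D = 0.6600 > 0.4 → Yes.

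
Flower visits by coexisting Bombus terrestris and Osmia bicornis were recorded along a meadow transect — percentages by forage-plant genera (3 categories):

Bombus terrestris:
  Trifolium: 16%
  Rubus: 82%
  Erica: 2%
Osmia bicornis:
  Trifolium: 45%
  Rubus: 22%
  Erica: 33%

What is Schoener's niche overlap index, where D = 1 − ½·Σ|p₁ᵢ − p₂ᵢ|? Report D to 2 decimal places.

Convert percentages to proportions (divide by 100).
Σ|p₁ᵢ − p₂ᵢ| = 0.29 + 0.60 + 0.31 = 1.20
D = 1 − ½ × 1.20 = 1 − 0.600 = 0.4000

0.40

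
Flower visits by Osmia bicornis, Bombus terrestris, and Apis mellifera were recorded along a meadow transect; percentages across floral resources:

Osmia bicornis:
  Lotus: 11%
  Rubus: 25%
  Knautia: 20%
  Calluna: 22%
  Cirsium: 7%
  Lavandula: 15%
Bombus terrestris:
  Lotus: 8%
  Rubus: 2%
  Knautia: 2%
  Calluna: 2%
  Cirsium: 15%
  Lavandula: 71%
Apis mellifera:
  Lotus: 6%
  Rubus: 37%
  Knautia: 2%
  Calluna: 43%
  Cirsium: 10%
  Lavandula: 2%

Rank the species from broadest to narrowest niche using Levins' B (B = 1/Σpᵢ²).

Convert percentages to proportions (divide by 100).
Σp_bicoᵢ² = 0.11² + 0.25² + 0.20² + 0.22² + 0.07² + 0.15² = 0.0121 + 0.0625 + 0.0400 + 0.0484 + 0.0049 + 0.0225 = 0.1904
B_bico = 1 / 0.1904 = 5.2521
Σp_terrᵢ² = 0.08² + 0.02² + 0.02² + 0.02² + 0.15² + 0.71² = 0.0064 + 0.0004 + 0.0004 + 0.0004 + 0.0225 + 0.5041 = 0.5342
B_terr = 1 / 0.5342 = 1.8720
Σp_mellᵢ² = 0.06² + 0.37² + 0.02² + 0.43² + 0.10² + 0.02² = 0.0036 + 0.1369 + 0.0004 + 0.1849 + 0.0100 + 0.0004 = 0.3362
B_mell = 1 / 0.3362 = 2.9744
Ranking by B (broadest → narrowest): Osmia bicornis (5.25) > Apis mellifera (2.97) > Bombus terrestris (1.87)

Osmia bicornis > Apis mellifera > Bombus terrestris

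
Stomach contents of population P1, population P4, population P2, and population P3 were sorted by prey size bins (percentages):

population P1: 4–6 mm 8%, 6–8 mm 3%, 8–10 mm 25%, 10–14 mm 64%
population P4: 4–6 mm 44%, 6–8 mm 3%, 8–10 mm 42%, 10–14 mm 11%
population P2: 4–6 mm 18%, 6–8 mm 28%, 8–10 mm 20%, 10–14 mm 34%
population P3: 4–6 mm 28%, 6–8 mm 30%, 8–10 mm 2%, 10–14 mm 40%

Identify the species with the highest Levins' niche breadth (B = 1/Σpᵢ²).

population P2

Convert percentages to proportions (divide by 100).
Σp_P1ᵢ² = 0.08² + 0.03² + 0.25² + 0.64² = 0.0064 + 0.0009 + 0.0625 + 0.4096 = 0.4794
B_P1 = 1 / 0.4794 = 2.0859
Σp_P4ᵢ² = 0.44² + 0.03² + 0.42² + 0.11² = 0.1936 + 0.0009 + 0.1764 + 0.0121 = 0.3830
B_P4 = 1 / 0.3830 = 2.6110
Σp_P2ᵢ² = 0.18² + 0.28² + 0.20² + 0.34² = 0.0324 + 0.0784 + 0.0400 + 0.1156 = 0.2664
B_P2 = 1 / 0.2664 = 3.7538
Σp_P3ᵢ² = 0.28² + 0.30² + 0.02² + 0.40² = 0.0784 + 0.0900 + 0.0004 + 0.1600 = 0.3288
B_P3 = 1 / 0.3288 = 3.0414
Highest B → broadest niche (most generalist): population P2 (B = 3.75).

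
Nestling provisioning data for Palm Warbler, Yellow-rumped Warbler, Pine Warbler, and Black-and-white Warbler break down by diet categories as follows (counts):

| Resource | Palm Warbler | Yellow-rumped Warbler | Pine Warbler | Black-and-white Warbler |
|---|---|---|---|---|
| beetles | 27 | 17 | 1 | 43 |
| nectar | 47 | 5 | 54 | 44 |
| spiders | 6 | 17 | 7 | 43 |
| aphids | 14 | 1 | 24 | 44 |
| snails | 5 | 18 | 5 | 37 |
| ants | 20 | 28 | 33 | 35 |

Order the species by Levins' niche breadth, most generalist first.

Black-and-white Warbler > Yellow-rumped Warbler > Palm Warbler > Pine Warbler

Proportions for Palm Warbler (n=119): 27/119=0.2269, 47/119=0.3950, 6/119=0.0504, 14/119=0.1176, 5/119=0.0420, 20/119=0.1681
Proportions for Yellow-rumped Warbler (n=86): 17/86=0.1977, 5/86=0.0581, 17/86=0.1977, 1/86=0.0116, 18/86=0.2093, 28/86=0.3256
Proportions for Pine Warbler (n=124): 1/124=0.0081, 54/124=0.4355, 7/124=0.0565, 24/124=0.1935, 5/124=0.0403, 33/124=0.2661
Proportions for Black-and-white Warbler (n=246): 43/246=0.1748, 44/246=0.1789, 43/246=0.1748, 44/246=0.1789, 37/246=0.1504, 35/246=0.1423
Σp_Palmᵢ² = 0.2269² + 0.3950² + 0.0504² + 0.1176² + 0.0420² + 0.1681² = 0.051484 + 0.156025 + 0.002540 + 0.013830 + 0.001764 + 0.028258 = 0.253901
B_Palm = 1 / 0.253901 = 3.9385
Σp_Yellᵢ² = 0.1977² + 0.0581² + 0.1977² + 0.0116² + 0.2093² + 0.3256² = 0.039085 + 0.003376 + 0.039085 + 0.000135 + 0.043806 + 0.106015 = 0.231502
B_Yell = 1 / 0.231502 = 4.3196
Σp_Pineᵢ² = 0.0081² + 0.4355² + 0.0565² + 0.1935² + 0.0403² + 0.2661² = 0.000066 + 0.189660 + 0.003192 + 0.037442 + 0.001624 + 0.070809 = 0.302793
B_Pine = 1 / 0.302793 = 3.3026
Σp_Blacᵢ² = 0.1748² + 0.1789² + 0.1748² + 0.1789² + 0.1504² + 0.1423² = 0.030555 + 0.032005 + 0.030555 + 0.032005 + 0.022620 + 0.020249 = 0.167989
B_Blac = 1 / 0.167989 = 5.9528
Ranking by B (broadest → narrowest): Black-and-white Warbler (5.95) > Yellow-rumped Warbler (4.32) > Palm Warbler (3.94) > Pine Warbler (3.30)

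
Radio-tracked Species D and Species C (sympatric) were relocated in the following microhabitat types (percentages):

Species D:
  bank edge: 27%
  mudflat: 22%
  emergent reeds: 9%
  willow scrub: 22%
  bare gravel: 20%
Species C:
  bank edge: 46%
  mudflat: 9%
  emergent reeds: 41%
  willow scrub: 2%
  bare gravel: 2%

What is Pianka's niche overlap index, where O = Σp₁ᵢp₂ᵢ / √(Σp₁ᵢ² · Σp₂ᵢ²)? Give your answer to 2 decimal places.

Convert percentages to proportions (divide by 100).
Σ p₁ᵢp₂ᵢ = 0.1242 + 0.0198 + 0.0369 + 0.0044 + 0.0040 = 0.1893
Σp_1ᵢ² = 0.27² + 0.22² + 0.09² + 0.22² + 0.20² = 0.0729 + 0.0484 + 0.0081 + 0.0484 + 0.0400 = 0.2178
Σp_2ᵢ² = 0.46² + 0.09² + 0.41² + 0.02² + 0.02² = 0.2116 + 0.0081 + 0.1681 + 0.0004 + 0.0004 = 0.3886
O = 0.1893 / √(0.2178 × 0.3886) = 0.1893 / 0.29092 = 0.6507

0.65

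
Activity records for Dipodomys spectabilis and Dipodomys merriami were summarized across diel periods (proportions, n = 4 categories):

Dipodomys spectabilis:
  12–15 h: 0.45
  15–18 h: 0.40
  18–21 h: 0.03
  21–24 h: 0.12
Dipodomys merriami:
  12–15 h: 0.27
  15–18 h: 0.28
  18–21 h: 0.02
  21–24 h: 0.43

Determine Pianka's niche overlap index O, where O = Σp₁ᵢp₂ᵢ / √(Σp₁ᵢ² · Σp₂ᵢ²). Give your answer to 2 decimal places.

0.80

Σ p₁ᵢp₂ᵢ = 0.1215 + 0.1120 + 0.0006 + 0.0516 = 0.2857
Σp_1ᵢ² = 0.45² + 0.40² + 0.03² + 0.12² = 0.2025 + 0.1600 + 0.0009 + 0.0144 = 0.3778
Σp_2ᵢ² = 0.27² + 0.28² + 0.02² + 0.43² = 0.0729 + 0.0784 + 0.0004 + 0.1849 = 0.3366
O = 0.2857 / √(0.3778 × 0.3366) = 0.2857 / 0.35661 = 0.8012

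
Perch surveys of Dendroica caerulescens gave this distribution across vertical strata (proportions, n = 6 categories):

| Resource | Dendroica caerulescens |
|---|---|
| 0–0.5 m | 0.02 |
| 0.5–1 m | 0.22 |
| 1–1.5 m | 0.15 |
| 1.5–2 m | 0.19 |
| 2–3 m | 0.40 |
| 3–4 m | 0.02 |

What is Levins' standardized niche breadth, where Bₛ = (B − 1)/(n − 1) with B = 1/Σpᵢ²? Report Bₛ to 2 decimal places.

0.55

Σpᵢ² = 0.02² + 0.22² + 0.15² + 0.19² + 0.40² + 0.02² = 0.0004 + 0.0484 + 0.0225 + 0.0361 + 0.1600 + 0.0004 = 0.2678
B = 1 / 0.2678 = 3.7341
Bₛ = (B − 1)/(n − 1) = (3.7341 − 1)/(6 − 1) = 2.7341/5 = 0.5468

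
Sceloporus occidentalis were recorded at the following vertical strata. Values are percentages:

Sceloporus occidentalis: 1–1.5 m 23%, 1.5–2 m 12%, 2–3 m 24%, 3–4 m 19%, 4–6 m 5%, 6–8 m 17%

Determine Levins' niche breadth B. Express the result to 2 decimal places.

Convert percentages to proportions (divide by 100).
Σpᵢ² = 0.23² + 0.12² + 0.24² + 0.19² + 0.05² + 0.17² = 0.0529 + 0.0144 + 0.0576 + 0.0361 + 0.0025 + 0.0289 = 0.1924
B = 1 / 0.1924 = 5.1975

5.20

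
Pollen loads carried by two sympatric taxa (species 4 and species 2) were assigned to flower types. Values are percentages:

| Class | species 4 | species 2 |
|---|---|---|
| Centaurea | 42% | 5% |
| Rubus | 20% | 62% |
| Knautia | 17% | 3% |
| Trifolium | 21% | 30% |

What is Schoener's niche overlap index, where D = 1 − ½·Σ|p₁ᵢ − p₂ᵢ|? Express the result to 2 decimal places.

0.49

Convert percentages to proportions (divide by 100).
Σ|p₁ᵢ − p₂ᵢ| = 0.37 + 0.42 + 0.14 + 0.09 = 1.02
D = 1 − ½ × 1.02 = 1 − 0.510 = 0.4900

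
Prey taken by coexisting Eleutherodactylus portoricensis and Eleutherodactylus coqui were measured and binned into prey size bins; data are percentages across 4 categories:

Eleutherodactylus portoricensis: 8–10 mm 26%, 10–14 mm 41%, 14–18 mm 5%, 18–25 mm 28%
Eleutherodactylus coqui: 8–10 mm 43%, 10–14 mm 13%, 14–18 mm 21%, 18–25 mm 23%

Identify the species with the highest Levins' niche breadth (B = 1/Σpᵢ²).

Eleutherodactylus coqui

Convert percentages to proportions (divide by 100).
Σp_portᵢ² = 0.26² + 0.41² + 0.05² + 0.28² = 0.0676 + 0.1681 + 0.0025 + 0.0784 = 0.3166
B_port = 1 / 0.3166 = 3.1586
Σp_coquᵢ² = 0.43² + 0.13² + 0.21² + 0.23² = 0.1849 + 0.0169 + 0.0441 + 0.0529 = 0.2988
B_coqu = 1 / 0.2988 = 3.3467
Highest B → broadest niche (most generalist): Eleutherodactylus coqui (B = 3.35).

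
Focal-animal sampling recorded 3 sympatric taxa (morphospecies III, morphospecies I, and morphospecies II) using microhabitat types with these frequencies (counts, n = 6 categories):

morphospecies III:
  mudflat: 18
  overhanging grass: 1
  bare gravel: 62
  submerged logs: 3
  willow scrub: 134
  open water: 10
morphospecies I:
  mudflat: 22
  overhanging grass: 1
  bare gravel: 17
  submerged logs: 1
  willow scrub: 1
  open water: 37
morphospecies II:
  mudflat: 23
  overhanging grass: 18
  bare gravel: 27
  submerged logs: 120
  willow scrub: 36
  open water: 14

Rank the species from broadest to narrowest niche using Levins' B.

Proportions for morphospecies III (n=228): 18/228=0.0789, 1/228=0.0044, 62/228=0.2719, 3/228=0.0132, 134/228=0.5877, 10/228=0.0439
Proportions for morphospecies I (n=79): 22/79=0.2785, 1/79=0.0127, 17/79=0.2152, 1/79=0.0127, 1/79=0.0127, 37/79=0.4684
Proportions for morphospecies II (n=238): 23/238=0.0966, 18/238=0.0756, 27/238=0.1134, 120/238=0.5042, 36/238=0.1513, 14/238=0.0588
Σp_IIIᵢ² = 0.0789² + 0.0044² + 0.2719² + 0.0132² + 0.5877² + 0.0439² = 0.006225 + 0.000019 + 0.073930 + 0.000174 + 0.345391 + 0.001927 = 0.427666
B_III = 1 / 0.427666 = 2.3383
Σp_Iᵢ² = 0.2785² + 0.0127² + 0.2152² + 0.0127² + 0.0127² + 0.4684² = 0.077562 + 0.000161 + 0.046311 + 0.000161 + 0.000161 + 0.219399 = 0.343755
B_I = 1 / 0.343755 = 2.9090
Σp_IIᵢ² = 0.0966² + 0.0756² + 0.1134² + 0.5042² + 0.1513² + 0.0588² = 0.009332 + 0.005715 + 0.012860 + 0.254218 + 0.022892 + 0.003457 = 0.308474
B_II = 1 / 0.308474 = 3.2418
Ranking by B (broadest → narrowest): morphospecies II (3.24) > morphospecies I (2.91) > morphospecies III (2.34)

morphospecies II > morphospecies I > morphospecies III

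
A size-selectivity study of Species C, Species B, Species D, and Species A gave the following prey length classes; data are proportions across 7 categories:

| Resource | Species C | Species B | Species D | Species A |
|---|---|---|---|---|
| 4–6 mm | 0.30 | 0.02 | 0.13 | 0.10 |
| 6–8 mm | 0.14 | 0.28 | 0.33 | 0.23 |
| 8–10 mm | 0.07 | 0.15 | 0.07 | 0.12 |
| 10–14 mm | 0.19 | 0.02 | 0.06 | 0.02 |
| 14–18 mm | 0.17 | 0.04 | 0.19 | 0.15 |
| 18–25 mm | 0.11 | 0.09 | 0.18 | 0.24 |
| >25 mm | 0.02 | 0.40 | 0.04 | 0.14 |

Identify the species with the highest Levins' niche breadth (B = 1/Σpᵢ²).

Σp_Cᵢ² = 0.30² + 0.14² + 0.07² + 0.19² + 0.17² + 0.11² + 0.02² = 0.0900 + 0.0196 + 0.0049 + 0.0361 + 0.0289 + 0.0121 + 0.0004 = 0.1920
B_C = 1 / 0.1920 = 5.2083
Σp_Bᵢ² = 0.02² + 0.28² + 0.15² + 0.02² + 0.04² + 0.09² + 0.40² = 0.0004 + 0.0784 + 0.0225 + 0.0004 + 0.0016 + 0.0081 + 0.1600 = 0.2714
B_B = 1 / 0.2714 = 3.6846
Σp_Dᵢ² = 0.13² + 0.33² + 0.07² + 0.06² + 0.19² + 0.18² + 0.04² = 0.0169 + 0.1089 + 0.0049 + 0.0036 + 0.0361 + 0.0324 + 0.0016 = 0.2044
B_D = 1 / 0.2044 = 4.8924
Σp_Aᵢ² = 0.10² + 0.23² + 0.12² + 0.02² + 0.15² + 0.24² + 0.14² = 0.0100 + 0.0529 + 0.0144 + 0.0004 + 0.0225 + 0.0576 + 0.0196 = 0.1774
B_A = 1 / 0.1774 = 5.6370
Highest B → broadest niche (most generalist): Species A (B = 5.64).

Species A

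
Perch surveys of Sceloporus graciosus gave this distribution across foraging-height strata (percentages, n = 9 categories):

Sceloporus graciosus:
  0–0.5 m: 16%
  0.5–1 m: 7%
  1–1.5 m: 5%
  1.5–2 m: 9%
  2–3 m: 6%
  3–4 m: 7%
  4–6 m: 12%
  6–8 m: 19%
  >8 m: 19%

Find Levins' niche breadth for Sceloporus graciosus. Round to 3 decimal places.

Convert percentages to proportions (divide by 100).
Σpᵢ² = 0.16² + 0.07² + 0.05² + 0.09² + 0.06² + 0.07² + 0.12² + 0.19² + 0.19² = 0.0256 + 0.0049 + 0.0025 + 0.0081 + 0.0036 + 0.0049 + 0.0144 + 0.0361 + 0.0361 = 0.1362
B = 1 / 0.1362 = 7.34214

7.342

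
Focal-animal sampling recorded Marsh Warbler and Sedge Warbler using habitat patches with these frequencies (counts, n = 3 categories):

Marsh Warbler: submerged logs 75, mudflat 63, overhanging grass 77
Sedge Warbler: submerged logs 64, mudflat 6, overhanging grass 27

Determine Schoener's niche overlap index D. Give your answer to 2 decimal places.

0.69

Proportions for Marsh Warbler (n=215): 75/215=0.3488, 63/215=0.2930, 77/215=0.3581
Proportions for Sedge Warbler (n=97): 64/97=0.6598, 6/97=0.0619, 27/97=0.2784
Σ|p₁ᵢ − p₂ᵢ| = 0.3110 + 0.2311 + 0.0797 = 0.6218
D = 1 − ½ × 0.6218 = 1 − 0.31090 = 0.68910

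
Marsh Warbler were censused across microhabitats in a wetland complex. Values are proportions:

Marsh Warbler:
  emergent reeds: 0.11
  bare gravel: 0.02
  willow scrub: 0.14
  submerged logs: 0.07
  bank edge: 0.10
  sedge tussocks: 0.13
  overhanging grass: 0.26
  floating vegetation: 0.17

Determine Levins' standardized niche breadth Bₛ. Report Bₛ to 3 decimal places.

Σpᵢ² = 0.11² + 0.02² + 0.14² + 0.07² + 0.10² + 0.13² + 0.26² + 0.17² = 0.0121 + 0.0004 + 0.0196 + 0.0049 + 0.0100 + 0.0169 + 0.0676 + 0.0289 = 0.1604
B = 1 / 0.1604 = 6.23441
Bₛ = (B − 1)/(n − 1) = (6.23441 − 1)/(8 − 1) = 5.23441/7 = 0.74777

0.748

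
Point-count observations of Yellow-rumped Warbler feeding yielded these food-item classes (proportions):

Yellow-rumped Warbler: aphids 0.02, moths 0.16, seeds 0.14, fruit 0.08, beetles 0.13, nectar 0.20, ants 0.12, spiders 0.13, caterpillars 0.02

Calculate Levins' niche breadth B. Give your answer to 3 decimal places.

Σpᵢ² = 0.02² + 0.16² + 0.14² + 0.08² + 0.13² + 0.20² + 0.12² + 0.13² + 0.02² = 0.0004 + 0.0256 + 0.0196 + 0.0064 + 0.0169 + 0.0400 + 0.0144 + 0.0169 + 0.0004 = 0.1406
B = 1 / 0.1406 = 7.11238

7.112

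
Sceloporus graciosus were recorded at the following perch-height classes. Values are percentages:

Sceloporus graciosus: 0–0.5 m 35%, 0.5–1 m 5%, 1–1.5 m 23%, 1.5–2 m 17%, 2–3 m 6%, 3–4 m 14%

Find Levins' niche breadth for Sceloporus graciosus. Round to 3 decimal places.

Convert percentages to proportions (divide by 100).
Σpᵢ² = 0.35² + 0.05² + 0.23² + 0.17² + 0.06² + 0.14² = 0.1225 + 0.0025 + 0.0529 + 0.0289 + 0.0036 + 0.0196 = 0.2300
B = 1 / 0.2300 = 4.34783

4.348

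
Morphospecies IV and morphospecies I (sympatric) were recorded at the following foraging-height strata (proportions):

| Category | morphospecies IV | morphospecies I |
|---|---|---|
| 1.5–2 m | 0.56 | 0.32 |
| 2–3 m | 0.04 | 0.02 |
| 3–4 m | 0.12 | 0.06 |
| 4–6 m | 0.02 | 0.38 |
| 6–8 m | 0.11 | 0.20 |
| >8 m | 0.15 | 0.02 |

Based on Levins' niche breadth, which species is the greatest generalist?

morphospecies I

Σp_IVᵢ² = 0.56² + 0.04² + 0.12² + 0.02² + 0.11² + 0.15² = 0.3136 + 0.0016 + 0.0144 + 0.0004 + 0.0121 + 0.0225 = 0.3646
B_IV = 1 / 0.3646 = 2.7427
Σp_Iᵢ² = 0.32² + 0.02² + 0.06² + 0.38² + 0.20² + 0.02² = 0.1024 + 0.0004 + 0.0036 + 0.1444 + 0.0400 + 0.0004 = 0.2912
B_I = 1 / 0.2912 = 3.4341
Highest B → broadest niche (most generalist): morphospecies I (B = 3.43).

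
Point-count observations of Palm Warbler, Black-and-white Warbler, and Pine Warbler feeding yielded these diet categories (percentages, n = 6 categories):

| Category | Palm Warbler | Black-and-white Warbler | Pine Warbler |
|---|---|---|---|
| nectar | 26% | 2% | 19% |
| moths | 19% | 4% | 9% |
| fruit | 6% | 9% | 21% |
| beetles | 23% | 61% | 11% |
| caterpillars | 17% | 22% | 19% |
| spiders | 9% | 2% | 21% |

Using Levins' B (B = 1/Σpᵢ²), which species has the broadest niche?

Pine Warbler

Convert percentages to proportions (divide by 100).
Σp_Palmᵢ² = 0.26² + 0.19² + 0.06² + 0.23² + 0.17² + 0.09² = 0.0676 + 0.0361 + 0.0036 + 0.0529 + 0.0289 + 0.0081 = 0.1972
B_Palm = 1 / 0.1972 = 5.0710
Σp_Blacᵢ² = 0.02² + 0.04² + 0.09² + 0.61² + 0.22² + 0.02² = 0.0004 + 0.0016 + 0.0081 + 0.3721 + 0.0484 + 0.0004 = 0.4310
B_Blac = 1 / 0.4310 = 2.3202
Σp_Pineᵢ² = 0.19² + 0.09² + 0.21² + 0.11² + 0.19² + 0.21² = 0.0361 + 0.0081 + 0.0441 + 0.0121 + 0.0361 + 0.0441 = 0.1806
B_Pine = 1 / 0.1806 = 5.5371
Highest B → broadest niche (most generalist): Pine Warbler (B = 5.54).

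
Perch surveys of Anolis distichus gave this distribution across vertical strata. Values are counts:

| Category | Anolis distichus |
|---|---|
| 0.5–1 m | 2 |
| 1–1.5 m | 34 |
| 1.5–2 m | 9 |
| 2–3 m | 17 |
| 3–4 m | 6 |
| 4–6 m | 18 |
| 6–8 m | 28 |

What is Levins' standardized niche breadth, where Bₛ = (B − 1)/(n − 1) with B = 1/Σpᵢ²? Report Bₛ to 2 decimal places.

Proportions for Anolis distichus (n=114): 2/114=0.0175, 34/114=0.2982, 9/114=0.0789, 17/114=0.1491, 6/114=0.0526, 18/114=0.1579, 28/114=0.2456
Σpᵢ² = 0.0175² + 0.2982² + 0.0789² + 0.1491² + 0.0526² + 0.1579² + 0.2456² = 0.000306 + 0.088923 + 0.006225 + 0.022231 + 0.002767 + 0.024932 + 0.060319 = 0.205703
B = 1 / 0.205703 = 4.8614
Bₛ = (B − 1)/(n − 1) = (4.8614 − 1)/(7 − 1) = 3.8614/6 = 0.6436

0.64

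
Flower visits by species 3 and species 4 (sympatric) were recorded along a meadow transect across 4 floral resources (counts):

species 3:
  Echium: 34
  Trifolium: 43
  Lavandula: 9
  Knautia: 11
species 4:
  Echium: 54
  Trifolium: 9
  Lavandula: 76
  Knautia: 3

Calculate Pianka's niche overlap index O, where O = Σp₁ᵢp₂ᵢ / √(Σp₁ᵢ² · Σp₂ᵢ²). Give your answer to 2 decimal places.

Proportions for species 3 (n=97): 34/97=0.3505, 43/97=0.4433, 9/97=0.0928, 11/97=0.1134
Proportions for species 4 (n=142): 54/142=0.3803, 9/142=0.0634, 76/142=0.5352, 3/142=0.0211
Σ p₁ᵢp₂ᵢ = 0.133295 + 0.028105 + 0.049667 + 0.002393 = 0.213460
Σp_1ᵢ² = 0.3505² + 0.4433² + 0.0928² + 0.1134² = 0.122850 + 0.196515 + 0.008612 + 0.012860 = 0.340837
Σp_2ᵢ² = 0.3803² + 0.0634² + 0.5352² + 0.0211² = 0.144628 + 0.004020 + 0.286439 + 0.000445 = 0.435532
O = 0.213460 / √(0.340837 × 0.435532) = 0.213460 / 0.3852862 = 0.5540

0.55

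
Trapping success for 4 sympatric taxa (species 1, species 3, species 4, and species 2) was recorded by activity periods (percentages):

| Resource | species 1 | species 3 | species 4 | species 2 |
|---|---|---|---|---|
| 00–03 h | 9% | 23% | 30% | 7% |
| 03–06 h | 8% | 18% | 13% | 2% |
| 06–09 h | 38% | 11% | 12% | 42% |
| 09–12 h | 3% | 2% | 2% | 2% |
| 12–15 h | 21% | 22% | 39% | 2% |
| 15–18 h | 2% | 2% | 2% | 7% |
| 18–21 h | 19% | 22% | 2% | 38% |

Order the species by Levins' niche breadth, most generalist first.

species 3 > species 1 > species 4 > species 2

Convert percentages to proportions (divide by 100).
Σp_1ᵢ² = 0.09² + 0.08² + 0.38² + 0.03² + 0.21² + 0.02² + 0.19² = 0.0081 + 0.0064 + 0.1444 + 0.0009 + 0.0441 + 0.0004 + 0.0361 = 0.2404
B_1 = 1 / 0.2404 = 4.1597
Σp_3ᵢ² = 0.23² + 0.18² + 0.11² + 0.02² + 0.22² + 0.02² + 0.22² = 0.0529 + 0.0324 + 0.0121 + 0.0004 + 0.0484 + 0.0004 + 0.0484 = 0.1950
B_3 = 1 / 0.1950 = 5.1282
Σp_4ᵢ² = 0.30² + 0.13² + 0.12² + 0.02² + 0.39² + 0.02² + 0.02² = 0.0900 + 0.0169 + 0.0144 + 0.0004 + 0.1521 + 0.0004 + 0.0004 = 0.2746
B_4 = 1 / 0.2746 = 3.6417
Σp_2ᵢ² = 0.07² + 0.02² + 0.42² + 0.02² + 0.02² + 0.07² + 0.38² = 0.0049 + 0.0004 + 0.1764 + 0.0004 + 0.0004 + 0.0049 + 0.1444 = 0.3318
B_2 = 1 / 0.3318 = 3.0139
Ranking by B (broadest → narrowest): species 3 (5.13) > species 1 (4.16) > species 4 (3.64) > species 2 (3.01)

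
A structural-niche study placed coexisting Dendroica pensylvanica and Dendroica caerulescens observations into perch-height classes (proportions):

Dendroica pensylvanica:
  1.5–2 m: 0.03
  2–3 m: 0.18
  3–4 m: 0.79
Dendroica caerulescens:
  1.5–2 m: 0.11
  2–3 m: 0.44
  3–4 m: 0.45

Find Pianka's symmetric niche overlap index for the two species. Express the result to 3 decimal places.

0.846

Σ p₁ᵢp₂ᵢ = 0.0033 + 0.0792 + 0.3555 = 0.4380
Σp_1ᵢ² = 0.03² + 0.18² + 0.79² = 0.0009 + 0.0324 + 0.6241 = 0.6574
Σp_2ᵢ² = 0.11² + 0.44² + 0.45² = 0.0121 + 0.1936 + 0.2025 = 0.4082
O = 0.4380 / √(0.6574 × 0.4082) = 0.4380 / 0.518026 = 0.84552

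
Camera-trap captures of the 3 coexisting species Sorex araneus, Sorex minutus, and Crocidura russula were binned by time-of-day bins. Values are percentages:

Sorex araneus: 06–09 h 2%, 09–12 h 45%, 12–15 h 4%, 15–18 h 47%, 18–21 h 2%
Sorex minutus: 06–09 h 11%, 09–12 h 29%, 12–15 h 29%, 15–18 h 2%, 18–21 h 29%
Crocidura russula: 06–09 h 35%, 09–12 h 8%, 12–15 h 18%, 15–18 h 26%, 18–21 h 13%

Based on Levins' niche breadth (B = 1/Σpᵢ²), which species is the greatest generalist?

Convert percentages to proportions (divide by 100).
Σp_aranᵢ² = 0.02² + 0.45² + 0.04² + 0.47² + 0.02² = 0.0004 + 0.2025 + 0.0016 + 0.2209 + 0.0004 = 0.4258
B_aran = 1 / 0.4258 = 2.3485
Σp_minuᵢ² = 0.11² + 0.29² + 0.29² + 0.02² + 0.29² = 0.0121 + 0.0841 + 0.0841 + 0.0004 + 0.0841 = 0.2648
B_minu = 1 / 0.2648 = 3.7764
Σp_russᵢ² = 0.35² + 0.08² + 0.18² + 0.26² + 0.13² = 0.1225 + 0.0064 + 0.0324 + 0.0676 + 0.0169 = 0.2458
B_russ = 1 / 0.2458 = 4.0683
Highest B → broadest niche (most generalist): Crocidura russula (B = 4.07).

Crocidura russula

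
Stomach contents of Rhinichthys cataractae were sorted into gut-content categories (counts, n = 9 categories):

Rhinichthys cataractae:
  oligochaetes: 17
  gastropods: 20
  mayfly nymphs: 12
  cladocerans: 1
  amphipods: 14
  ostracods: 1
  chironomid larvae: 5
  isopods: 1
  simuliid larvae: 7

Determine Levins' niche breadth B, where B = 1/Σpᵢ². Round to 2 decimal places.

5.50

Proportions for Rhinichthys cataractae (n=78): 17/78=0.2179, 20/78=0.2564, 12/78=0.1538, 1/78=0.0128, 14/78=0.1795, 1/78=0.0128, 5/78=0.0641, 1/78=0.0128, 7/78=0.0897
Σpᵢ² = 0.2179² + 0.2564² + 0.1538² + 0.0128² + 0.1795² + 0.0128² + 0.0641² + 0.0128² + 0.0897² = 0.047480 + 0.065741 + 0.023654 + 0.000164 + 0.032220 + 0.000164 + 0.004109 + 0.000164 + 0.008046 = 0.181742
B = 1 / 0.181742 = 5.5023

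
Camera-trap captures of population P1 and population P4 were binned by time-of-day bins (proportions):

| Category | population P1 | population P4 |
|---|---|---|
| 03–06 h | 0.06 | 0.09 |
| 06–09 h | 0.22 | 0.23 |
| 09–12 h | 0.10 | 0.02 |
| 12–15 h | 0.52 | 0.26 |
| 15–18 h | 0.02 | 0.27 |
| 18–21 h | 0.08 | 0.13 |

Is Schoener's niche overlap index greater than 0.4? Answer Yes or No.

Yes

Σ|p₁ᵢ − p₂ᵢ| = 0.03 + 0.01 + 0.08 + 0.26 + 0.25 + 0.05 = 0.68
D = 1 − ½ × 0.68 = 1 − 0.340 = 0.6600
D = 0.6600 > 0.4 → Yes.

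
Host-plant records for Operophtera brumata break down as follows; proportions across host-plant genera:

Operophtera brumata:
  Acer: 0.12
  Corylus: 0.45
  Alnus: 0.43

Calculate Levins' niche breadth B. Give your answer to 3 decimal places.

Σpᵢ² = 0.12² + 0.45² + 0.43² = 0.0144 + 0.2025 + 0.1849 = 0.4018
B = 1 / 0.4018 = 2.48880

2.489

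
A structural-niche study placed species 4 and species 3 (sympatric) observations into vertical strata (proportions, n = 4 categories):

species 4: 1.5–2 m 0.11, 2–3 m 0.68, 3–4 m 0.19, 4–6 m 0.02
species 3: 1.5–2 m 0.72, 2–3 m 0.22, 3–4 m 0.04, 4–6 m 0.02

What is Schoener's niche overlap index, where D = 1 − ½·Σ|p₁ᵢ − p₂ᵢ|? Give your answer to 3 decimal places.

Σ|p₁ᵢ − p₂ᵢ| = 0.61 + 0.46 + 0.15 + 0.00 = 1.22
D = 1 − ½ × 1.22 = 1 − 0.610 = 0.39000

0.390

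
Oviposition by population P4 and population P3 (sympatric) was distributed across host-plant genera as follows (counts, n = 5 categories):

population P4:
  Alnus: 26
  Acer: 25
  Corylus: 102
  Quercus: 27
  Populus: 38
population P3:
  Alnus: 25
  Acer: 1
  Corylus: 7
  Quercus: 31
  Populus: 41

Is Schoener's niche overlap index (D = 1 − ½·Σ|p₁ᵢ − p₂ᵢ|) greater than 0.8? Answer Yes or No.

No

Proportions for population P4 (n=218): 26/218=0.1193, 25/218=0.1147, 102/218=0.4679, 27/218=0.1239, 38/218=0.1743
Proportions for population P3 (n=105): 25/105=0.2381, 1/105=0.0095, 7/105=0.0667, 31/105=0.2952, 41/105=0.3905
Σ|p₁ᵢ − p₂ᵢ| = 0.1188 + 0.1052 + 0.4012 + 0.1713 + 0.2162 = 1.0127
D = 1 − ½ × 1.0127 = 1 − 0.50635 = 0.49365
D = 0.49365 < 0.8 → No.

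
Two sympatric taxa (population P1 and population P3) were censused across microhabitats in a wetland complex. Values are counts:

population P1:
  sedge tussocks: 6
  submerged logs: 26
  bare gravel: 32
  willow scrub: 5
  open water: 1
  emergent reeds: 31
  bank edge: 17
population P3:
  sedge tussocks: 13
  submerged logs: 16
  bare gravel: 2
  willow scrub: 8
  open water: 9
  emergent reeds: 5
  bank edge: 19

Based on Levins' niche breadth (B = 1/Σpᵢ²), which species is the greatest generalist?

Proportions for population P1 (n=118): 6/118=0.0508, 26/118=0.2203, 32/118=0.2712, 5/118=0.0424, 1/118=0.0085, 31/118=0.2627, 17/118=0.1441
Proportions for population P3 (n=72): 13/72=0.1806, 16/72=0.2222, 2/72=0.0278, 8/72=0.1111, 9/72=0.1250, 5/72=0.0694, 19/72=0.2639
Σp_P1ᵢ² = 0.0508² + 0.2203² + 0.2712² + 0.0424² + 0.0085² + 0.2627² + 0.1441² = 0.002581 + 0.048532 + 0.073549 + 0.001798 + 0.000072 + 0.069011 + 0.020765 = 0.216308
B_P1 = 1 / 0.216308 = 4.6230
Σp_P3ᵢ² = 0.1806² + 0.2222² + 0.0278² + 0.1111² + 0.1250² + 0.0694² + 0.2639² = 0.032616 + 0.049373 + 0.000773 + 0.012343 + 0.015625 + 0.004816 + 0.069643 = 0.185189
B_P3 = 1 / 0.185189 = 5.3999
Highest B → broadest niche (most generalist): population P3 (B = 5.40).

population P3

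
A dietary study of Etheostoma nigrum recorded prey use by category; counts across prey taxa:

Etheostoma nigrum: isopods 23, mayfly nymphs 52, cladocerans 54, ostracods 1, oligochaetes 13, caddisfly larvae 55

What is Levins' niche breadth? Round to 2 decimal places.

4.20

Proportions for Etheostoma nigrum (n=198): 23/198=0.1162, 52/198=0.2626, 54/198=0.2727, 1/198=0.0051, 13/198=0.0657, 55/198=0.2778
Σpᵢ² = 0.1162² + 0.2626² + 0.2727² + 0.0051² + 0.0657² + 0.2778² = 0.013502 + 0.068959 + 0.074365 + 0.000026 + 0.004316 + 0.077173 = 0.238341
B = 1 / 0.238341 = 4.1957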